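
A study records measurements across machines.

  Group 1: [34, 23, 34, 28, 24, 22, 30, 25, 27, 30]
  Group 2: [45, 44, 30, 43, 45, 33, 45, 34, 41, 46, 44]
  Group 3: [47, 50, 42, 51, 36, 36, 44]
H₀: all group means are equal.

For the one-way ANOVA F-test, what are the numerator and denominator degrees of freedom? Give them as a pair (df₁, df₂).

degrees of freedom = [2, 25]

k = 3 groups, N = 28 total
df = (k−1, N−k) = (3−1, 28−3) = (2, 25)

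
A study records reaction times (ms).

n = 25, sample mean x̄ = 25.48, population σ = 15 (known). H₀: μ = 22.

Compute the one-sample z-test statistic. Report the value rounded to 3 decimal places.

test statistic = 1.160

SE = σ/√n = 15/√25 = 3.0000
z = (x̄−μ₀)/SE = (25.48−22)/3.0000 = 1.1600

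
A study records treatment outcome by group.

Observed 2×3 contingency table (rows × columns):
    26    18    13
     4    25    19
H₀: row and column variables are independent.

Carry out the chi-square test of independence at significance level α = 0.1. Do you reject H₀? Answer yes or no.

reject H₀: yes

Row totals [57, 48], col totals [30, 43, 32], n=105
χ² = (26−16.29)²/16.29 + (18−23.34)²/23.34 + (13−17.37)²/17.37 + (4−13.71)²/13.71 + (25−19.66)²/19.66 + (19−14.63)²/14.63 = 17.7569
df = 2
p-value (upper-tail) = 0.00014
At α=0.1: p < α → reject H₀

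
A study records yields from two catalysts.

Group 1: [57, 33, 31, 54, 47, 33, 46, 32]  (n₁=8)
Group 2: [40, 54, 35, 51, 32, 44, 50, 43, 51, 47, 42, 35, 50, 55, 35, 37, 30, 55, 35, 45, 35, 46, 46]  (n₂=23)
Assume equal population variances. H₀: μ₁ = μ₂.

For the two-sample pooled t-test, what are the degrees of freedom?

df = n₁ + n₂ − 2 = 8 + 23 − 2 = 29

degrees of freedom = 29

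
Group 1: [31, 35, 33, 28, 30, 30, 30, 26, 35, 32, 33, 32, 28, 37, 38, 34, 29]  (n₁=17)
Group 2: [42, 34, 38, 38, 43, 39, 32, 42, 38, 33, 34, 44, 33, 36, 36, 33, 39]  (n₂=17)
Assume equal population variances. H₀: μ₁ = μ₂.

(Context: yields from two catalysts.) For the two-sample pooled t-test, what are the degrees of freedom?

df = n₁ + n₂ − 2 = 17 + 17 − 2 = 32

degrees of freedom = 32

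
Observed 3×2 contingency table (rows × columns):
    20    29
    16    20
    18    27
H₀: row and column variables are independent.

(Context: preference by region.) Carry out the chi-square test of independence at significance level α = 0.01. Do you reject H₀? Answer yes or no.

reject H₀: no

Row totals [49, 36, 45], col totals [54, 76], n=130
χ² = (20−20.35)²/20.35 + (29−28.65)²/28.65 + (16−14.95)²/14.95 + (20−21.05)²/21.05 + (18−18.69)²/18.69 + (27−26.31)²/26.31 = 0.1796
df = 2
p-value (upper-tail) = 0.91413
At α=0.01: p ≥ α → fail to reject H₀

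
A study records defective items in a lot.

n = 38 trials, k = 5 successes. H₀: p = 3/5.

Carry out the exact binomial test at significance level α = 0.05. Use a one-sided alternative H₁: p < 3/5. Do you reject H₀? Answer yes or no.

Exact binomial: n=38, k=5, p₀=3/5=0.6000
P(X≤5) from Σ C(n,i)·p₀^i·(1−p₀)^(n−i)
p-value (one-sided, H₁ less) = 0.00000
At α=0.05: p < α → reject H₀

reject H₀: yes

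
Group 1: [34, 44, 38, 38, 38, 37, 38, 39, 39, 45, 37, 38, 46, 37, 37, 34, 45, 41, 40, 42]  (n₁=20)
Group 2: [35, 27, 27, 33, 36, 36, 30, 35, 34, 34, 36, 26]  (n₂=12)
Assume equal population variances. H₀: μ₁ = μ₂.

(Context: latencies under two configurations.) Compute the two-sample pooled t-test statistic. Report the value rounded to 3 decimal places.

test statistic = 5.256

x̄₁=39.350, s₁=3.468, n₁=20
x̄₂=32.417, s₂=3.848, n₂=12
s_p² = [19·3.468² + 11·3.848²]/30 = 13.0489
SE = √(s_p²·(1/20+1/12)) = 1.3190
t = (39.350−32.417)/1.3190 = 5.2564
df = 30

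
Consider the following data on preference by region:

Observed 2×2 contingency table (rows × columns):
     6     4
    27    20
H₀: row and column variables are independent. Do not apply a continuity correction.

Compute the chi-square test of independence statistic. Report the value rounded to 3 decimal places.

test statistic = 0.022

Row totals [10, 47], col totals [33, 24], n=57
χ² = (6−5.79)²/5.79 + (4−4.21)²/4.21 + (27−27.21)²/27.21 + (20−19.79)²/19.79 = 0.0221
df = 1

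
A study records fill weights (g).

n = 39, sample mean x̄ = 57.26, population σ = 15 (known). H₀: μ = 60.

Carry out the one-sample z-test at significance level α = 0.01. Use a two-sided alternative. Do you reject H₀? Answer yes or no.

reject H₀: no

SE = σ/√n = 15/√39 = 2.4019
z = (x̄−μ₀)/SE = (57.26−60)/2.4019 = -1.1408
p-value (two-sided) = 0.25397
At α=0.01: p ≥ α → fail to reject H₀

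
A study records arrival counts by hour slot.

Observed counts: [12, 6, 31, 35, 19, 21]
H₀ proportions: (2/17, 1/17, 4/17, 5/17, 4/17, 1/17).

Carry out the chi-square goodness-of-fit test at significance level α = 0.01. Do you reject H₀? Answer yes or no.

n = 124; E_i = n·p_i = [14.59, 7.29, 29.18, 36.47, 29.18, 7.29]
χ² = (12−14.59)²/14.59 + (6−7.29)²/7.29 + (31−29.18)²/29.18 + (35−36.47)²/36.47 + (19−29.18)²/29.18 + (21−7.29)²/7.29 = 30.1653
df = 5
p-value (upper-tail) = 0.00001
At α=0.01: p < α → reject H₀

reject H₀: yes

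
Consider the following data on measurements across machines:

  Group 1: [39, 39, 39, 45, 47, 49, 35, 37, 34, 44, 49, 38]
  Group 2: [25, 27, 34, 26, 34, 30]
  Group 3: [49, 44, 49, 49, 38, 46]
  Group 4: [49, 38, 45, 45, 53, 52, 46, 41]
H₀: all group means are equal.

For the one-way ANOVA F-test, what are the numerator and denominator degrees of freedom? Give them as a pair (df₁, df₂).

degrees of freedom = [3, 28]

k = 4 groups, N = 32 total
df = (k−1, N−k) = (4−1, 32−4) = (3, 28)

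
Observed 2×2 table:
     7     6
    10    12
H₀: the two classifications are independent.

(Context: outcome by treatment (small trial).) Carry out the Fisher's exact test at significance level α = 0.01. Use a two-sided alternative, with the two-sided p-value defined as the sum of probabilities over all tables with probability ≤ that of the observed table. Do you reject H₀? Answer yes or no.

Margins: r₁=13, r₂=22, c₁=17, c₂=18, n=35
p_obs = C(13,7)·C(22,10)/C(35,17); sum pmf over tables with pmf ≤ p_obs
p-value (two-sided) = 0.73322
At α=0.01: p ≥ α → fail to reject H₀

reject H₀: no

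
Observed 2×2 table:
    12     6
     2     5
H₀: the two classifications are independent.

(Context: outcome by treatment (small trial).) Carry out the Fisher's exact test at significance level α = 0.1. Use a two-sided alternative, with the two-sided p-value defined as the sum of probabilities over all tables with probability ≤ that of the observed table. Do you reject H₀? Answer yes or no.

reject H₀: no

Margins: r₁=18, r₂=7, c₁=14, c₂=11, n=25
p_obs = C(18,12)·C(7,2)/C(25,14); sum pmf over tables with pmf ≤ p_obs
p-value (two-sided) = 0.17746
At α=0.1: p ≥ α → fail to reject H₀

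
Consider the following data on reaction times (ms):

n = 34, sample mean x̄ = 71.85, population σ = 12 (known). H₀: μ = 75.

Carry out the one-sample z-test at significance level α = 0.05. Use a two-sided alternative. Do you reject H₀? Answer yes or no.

reject H₀: no

SE = σ/√n = 12/√34 = 2.0580
z = (x̄−μ₀)/SE = (71.85−75)/2.0580 = -1.5306
p-value (two-sided) = 0.12586
At α=0.05: p ≥ α → fail to reject H₀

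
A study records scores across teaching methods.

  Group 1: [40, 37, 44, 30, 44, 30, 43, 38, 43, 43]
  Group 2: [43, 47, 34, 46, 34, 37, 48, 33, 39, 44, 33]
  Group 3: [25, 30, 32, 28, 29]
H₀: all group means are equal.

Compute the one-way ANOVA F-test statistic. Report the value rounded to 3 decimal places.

test statistic = 8.303

Group means [39.20, 39.82, 28.80], grand mean 37.462
SSB = Σnᵢ(x̄ᵢ−x̄)² = 466.425; SSW = ΣΣ(x−x̄ᵢ)² = 646.036
MSB = 466.425/2 = 233.2126; MSW = 646.036/23 = 28.0885
F = MSB/MSW = 8.3028
df = (2, 23)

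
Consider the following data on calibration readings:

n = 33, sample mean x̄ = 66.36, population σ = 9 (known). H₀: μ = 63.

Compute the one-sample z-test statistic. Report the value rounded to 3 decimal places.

test statistic = 2.145

SE = σ/√n = 9/√33 = 1.5667
z = (x̄−μ₀)/SE = (66.36−63)/1.5667 = 2.1446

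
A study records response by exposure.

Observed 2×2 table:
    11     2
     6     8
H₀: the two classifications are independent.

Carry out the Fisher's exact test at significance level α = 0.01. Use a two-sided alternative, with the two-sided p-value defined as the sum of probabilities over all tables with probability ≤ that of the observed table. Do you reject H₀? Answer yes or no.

Margins: r₁=13, r₂=14, c₁=17, c₂=10, n=27
p_obs = C(13,11)·C(14,6)/C(27,17); sum pmf over tables with pmf ≤ p_obs
p-value (two-sided) = 0.04607
At α=0.01: p ≥ α → fail to reject H₀

reject H₀: no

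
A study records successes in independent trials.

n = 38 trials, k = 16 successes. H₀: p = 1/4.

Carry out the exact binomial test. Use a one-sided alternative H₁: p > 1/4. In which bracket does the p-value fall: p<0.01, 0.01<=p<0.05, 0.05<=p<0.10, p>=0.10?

p-value bracket: 0.01<=p<0.05

Exact binomial: n=38, k=16, p₀=1/4=0.2500
P(X≥16) from Σ C(n,i)·p₀^i·(1−p₀)^(n−i)
p-value (one-sided, H₁ greater) = 0.01555
→ bracket: 0.01<=p<0.05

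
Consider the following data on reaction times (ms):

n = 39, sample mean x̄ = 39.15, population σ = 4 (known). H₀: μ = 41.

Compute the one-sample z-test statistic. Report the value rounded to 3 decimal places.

SE = σ/√n = 4/√39 = 0.6405
z = (x̄−μ₀)/SE = (39.15−41)/0.6405 = -2.8883

test statistic = -2.888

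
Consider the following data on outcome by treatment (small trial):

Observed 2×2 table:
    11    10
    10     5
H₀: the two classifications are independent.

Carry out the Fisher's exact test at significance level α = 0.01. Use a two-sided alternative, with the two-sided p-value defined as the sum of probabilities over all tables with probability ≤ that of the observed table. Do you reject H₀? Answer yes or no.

Margins: r₁=21, r₂=15, c₁=21, c₂=15, n=36
p_obs = C(21,11)·C(15,10)/C(36,21); sum pmf over tables with pmf ≤ p_obs
p-value (two-sided) = 0.50061
At α=0.01: p ≥ α → fail to reject H₀

reject H₀: no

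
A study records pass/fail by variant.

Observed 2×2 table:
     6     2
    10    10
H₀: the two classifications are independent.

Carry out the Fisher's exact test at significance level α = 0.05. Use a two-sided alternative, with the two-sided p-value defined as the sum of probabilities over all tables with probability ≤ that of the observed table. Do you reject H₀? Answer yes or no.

Margins: r₁=8, r₂=20, c₁=16, c₂=12, n=28
p_obs = C(8,6)·C(20,10)/C(28,16); sum pmf over tables with pmf ≤ p_obs
p-value (two-sided) = 0.40097
At α=0.05: p ≥ α → fail to reject H₀

reject H₀: no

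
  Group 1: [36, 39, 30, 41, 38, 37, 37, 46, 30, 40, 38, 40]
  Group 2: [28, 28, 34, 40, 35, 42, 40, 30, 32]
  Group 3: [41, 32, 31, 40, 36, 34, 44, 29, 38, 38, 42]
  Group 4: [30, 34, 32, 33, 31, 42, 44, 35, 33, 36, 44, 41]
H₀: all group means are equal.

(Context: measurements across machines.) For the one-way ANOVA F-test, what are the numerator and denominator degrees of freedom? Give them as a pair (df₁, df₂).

degrees of freedom = [3, 40]

k = 4 groups, N = 44 total
df = (k−1, N−k) = (4−1, 44−4) = (3, 40)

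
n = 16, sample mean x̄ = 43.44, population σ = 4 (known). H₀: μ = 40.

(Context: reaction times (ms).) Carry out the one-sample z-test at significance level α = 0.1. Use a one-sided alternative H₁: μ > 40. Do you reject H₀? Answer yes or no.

SE = σ/√n = 4/√16 = 1.0000
z = (x̄−μ₀)/SE = (43.44−40)/1.0000 = 3.4400
p-value (one-sided, H₁ greater) = 0.00029
At α=0.1: p < α → reject H₀

reject H₀: yes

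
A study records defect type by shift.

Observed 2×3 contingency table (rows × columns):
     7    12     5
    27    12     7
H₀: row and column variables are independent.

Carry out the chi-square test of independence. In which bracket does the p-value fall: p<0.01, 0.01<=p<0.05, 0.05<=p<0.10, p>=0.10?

Row totals [24, 46], col totals [34, 24, 12], n=70
χ² = (7−11.66)²/11.66 + (12−8.23)²/8.23 + (5−4.11)²/4.11 + (27−22.34)²/22.34 + (12−15.77)²/15.77 + (7−7.89)²/7.89 = 5.7519
df = 2
p-value (upper-tail) = 0.05636
→ bracket: 0.05<=p<0.10

p-value bracket: 0.05<=p<0.10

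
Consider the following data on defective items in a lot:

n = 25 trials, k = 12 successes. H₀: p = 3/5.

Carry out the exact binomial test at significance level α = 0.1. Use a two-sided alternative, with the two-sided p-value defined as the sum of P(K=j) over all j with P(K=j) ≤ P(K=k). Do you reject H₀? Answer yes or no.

Exact binomial: n=25, k=12, p₀=3/5=0.6000
P(X=j) = C(n,j)·p₀^j·(1−p₀)^(n−j); p = Σ P(X=j) over j with P(X=j) ≤ P(X=12)
p-value (two-sided) = 0.22733
At α=0.1: p ≥ α → fail to reject H₀

reject H₀: no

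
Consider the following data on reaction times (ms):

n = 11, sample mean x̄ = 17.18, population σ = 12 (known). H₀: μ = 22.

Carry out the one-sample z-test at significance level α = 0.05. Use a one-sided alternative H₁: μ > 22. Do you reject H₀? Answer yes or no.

SE = σ/√n = 12/√11 = 3.6181
z = (x̄−μ₀)/SE = (17.18−22)/3.6181 = -1.3322
p-value (one-sided, H₁ greater) = 0.90860
At α=0.05: p ≥ α → fail to reject H₀

reject H₀: no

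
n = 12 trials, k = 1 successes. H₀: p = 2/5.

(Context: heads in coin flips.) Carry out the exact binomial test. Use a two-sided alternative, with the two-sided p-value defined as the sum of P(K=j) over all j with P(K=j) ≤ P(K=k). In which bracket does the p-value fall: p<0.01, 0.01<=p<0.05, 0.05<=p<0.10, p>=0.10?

Exact binomial: n=12, k=1, p₀=2/5=0.4000
P(X=j) = C(n,j)·p₀^j·(1−p₀)^(n−j); p = Σ P(X=j) over j with P(X=j) ≤ P(X=1)
p-value (two-sided) = 0.03486
→ bracket: 0.01<=p<0.05

p-value bracket: 0.01<=p<0.05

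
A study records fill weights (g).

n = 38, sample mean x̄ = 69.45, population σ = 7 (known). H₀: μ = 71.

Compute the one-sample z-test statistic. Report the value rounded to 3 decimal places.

test statistic = -1.365

SE = σ/√n = 7/√38 = 1.1355
z = (x̄−μ₀)/SE = (69.45−71)/1.1355 = -1.3650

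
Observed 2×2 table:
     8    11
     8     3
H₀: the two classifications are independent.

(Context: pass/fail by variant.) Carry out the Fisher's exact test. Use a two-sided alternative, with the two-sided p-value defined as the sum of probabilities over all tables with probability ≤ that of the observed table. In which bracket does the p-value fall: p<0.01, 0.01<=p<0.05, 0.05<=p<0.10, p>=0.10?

p-value bracket: p>=0.10

Margins: r₁=19, r₂=11, c₁=16, c₂=14, n=30
p_obs = C(19,8)·C(11,8)/C(30,16); sum pmf over tables with pmf ≤ p_obs
p-value (two-sided) = 0.14243
→ bracket: p>=0.10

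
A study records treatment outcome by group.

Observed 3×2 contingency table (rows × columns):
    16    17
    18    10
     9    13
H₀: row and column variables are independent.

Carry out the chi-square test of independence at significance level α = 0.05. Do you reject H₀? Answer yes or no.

reject H₀: no

Row totals [33, 28, 22], col totals [43, 40], n=83
χ² = (16−17.10)²/17.10 + (17−15.90)²/15.90 + (18−14.51)²/14.51 + (10−13.49)²/13.49 + (9−11.40)²/11.40 + (13−10.60)²/10.60 = 2.9387
df = 2
p-value (upper-tail) = 0.23008
At α=0.05: p ≥ α → fail to reject H₀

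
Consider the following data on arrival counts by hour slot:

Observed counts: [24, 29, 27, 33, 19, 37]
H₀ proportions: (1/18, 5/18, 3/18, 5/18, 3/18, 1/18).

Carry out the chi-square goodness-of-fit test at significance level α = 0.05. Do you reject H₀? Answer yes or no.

n = 169; E_i = n·p_i = [9.39, 46.94, 28.17, 46.94, 28.17, 9.39]
χ² = (24−9.39)²/9.39 + (29−46.94)²/46.94 + (27−28.17)²/28.17 + (33−46.94)²/46.94 + (19−28.17)²/28.17 + (37−9.39)²/9.39 = 117.9704
df = 5
p-value (upper-tail) = 0.00000
At α=0.05: p < α → reject H₀

reject H₀: yes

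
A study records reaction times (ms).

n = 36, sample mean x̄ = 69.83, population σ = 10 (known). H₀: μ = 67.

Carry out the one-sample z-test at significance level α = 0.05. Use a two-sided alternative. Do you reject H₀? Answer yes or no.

SE = σ/√n = 10/√36 = 1.6667
z = (x̄−μ₀)/SE = (69.83−67)/1.6667 = 1.6980
p-value (two-sided) = 0.08951
At α=0.05: p ≥ α → fail to reject H₀

reject H₀: no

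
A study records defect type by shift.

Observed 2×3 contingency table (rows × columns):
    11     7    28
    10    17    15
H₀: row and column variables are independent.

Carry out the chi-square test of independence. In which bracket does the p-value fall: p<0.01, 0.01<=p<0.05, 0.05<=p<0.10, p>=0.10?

p-value bracket: 0.01<=p<0.05

Row totals [46, 42], col totals [21, 24, 43], n=88
χ² = (11−10.98)²/10.98 + (7−12.55)²/12.55 + (28−22.48)²/22.48 + (10−10.02)²/10.02 + (17−11.45)²/11.45 + (15−20.52)²/20.52 = 7.9792
df = 2
p-value (upper-tail) = 0.01851
→ bracket: 0.01<=p<0.05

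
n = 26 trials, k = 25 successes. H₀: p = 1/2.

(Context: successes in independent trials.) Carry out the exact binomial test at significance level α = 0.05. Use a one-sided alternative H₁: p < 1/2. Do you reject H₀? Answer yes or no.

reject H₀: no

Exact binomial: n=26, k=25, p₀=1/2=0.5000
P(X≤25) from Σ C(n,i)·p₀^i·(1−p₀)^(n−i)
p-value (one-sided, H₁ less) = 1.00000
At α=0.05: p ≥ α → fail to reject H₀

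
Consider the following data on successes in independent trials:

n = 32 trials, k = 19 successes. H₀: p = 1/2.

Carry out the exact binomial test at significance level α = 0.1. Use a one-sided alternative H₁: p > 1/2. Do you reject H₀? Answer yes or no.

Exact binomial: n=32, k=19, p₀=1/2=0.5000
P(X≥19) from Σ C(n,i)·p₀^i·(1−p₀)^(n−i)
p-value (one-sided, H₁ greater) = 0.18854
At α=0.1: p ≥ α → fail to reject H₀

reject H₀: no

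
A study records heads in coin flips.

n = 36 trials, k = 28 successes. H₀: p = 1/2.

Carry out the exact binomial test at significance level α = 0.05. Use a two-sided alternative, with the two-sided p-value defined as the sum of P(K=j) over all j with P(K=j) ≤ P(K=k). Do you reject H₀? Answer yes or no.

Exact binomial: n=36, k=28, p₀=1/2=0.5000
P(X=j) = C(n,j)·p₀^j·(1−p₀)^(n−j); p = Σ P(X=j) over j with P(X=j) ≤ P(X=28)
p-value (two-sided) = 0.00119
At α=0.05: p < α → reject H₀

reject H₀: yes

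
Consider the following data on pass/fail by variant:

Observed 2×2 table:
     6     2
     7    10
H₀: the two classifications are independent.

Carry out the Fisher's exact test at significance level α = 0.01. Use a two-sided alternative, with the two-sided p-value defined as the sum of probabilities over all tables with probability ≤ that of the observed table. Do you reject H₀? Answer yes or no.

reject H₀: no

Margins: r₁=8, r₂=17, c₁=13, c₂=12, n=25
p_obs = C(8,6)·C(17,7)/C(25,13); sum pmf over tables with pmf ≤ p_obs
p-value (two-sided) = 0.20156
At α=0.01: p ≥ α → fail to reject H₀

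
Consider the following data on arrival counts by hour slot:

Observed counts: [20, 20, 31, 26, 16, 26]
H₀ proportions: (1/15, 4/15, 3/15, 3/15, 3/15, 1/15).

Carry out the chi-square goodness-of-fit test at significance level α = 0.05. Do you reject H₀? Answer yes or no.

reject H₀: yes

n = 139; E_i = n·p_i = [9.27, 37.07, 27.80, 27.80, 27.80, 9.27]
χ² = (20−9.27)²/9.27 + (20−37.07)²/37.07 + (31−27.80)²/27.80 + (26−27.80)²/27.80 + (16−27.80)²/27.80 + (26−9.27)²/9.27 = 56.0000
df = 5
p-value (upper-tail) = 0.00000
At α=0.05: p < α → reject H₀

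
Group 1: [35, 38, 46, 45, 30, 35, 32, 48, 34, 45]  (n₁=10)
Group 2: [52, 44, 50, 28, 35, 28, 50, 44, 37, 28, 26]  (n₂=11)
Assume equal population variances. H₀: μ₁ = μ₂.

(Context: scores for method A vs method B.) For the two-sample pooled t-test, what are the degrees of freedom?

degrees of freedom = 19

df = n₁ + n₂ − 2 = 10 + 11 − 2 = 19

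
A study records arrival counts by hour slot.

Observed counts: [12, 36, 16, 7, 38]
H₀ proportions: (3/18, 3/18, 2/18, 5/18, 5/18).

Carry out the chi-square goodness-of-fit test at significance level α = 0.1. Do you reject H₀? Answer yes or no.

n = 109; E_i = n·p_i = [18.17, 18.17, 12.11, 30.28, 30.28]
χ² = (12−18.17)²/18.17 + (36−18.17)²/18.17 + (16−12.11)²/12.11 + (7−30.28)²/30.28 + (38−30.28)²/30.28 = 40.7138
df = 4
p-value (upper-tail) = 0.00000
At α=0.1: p < α → reject H₀

reject H₀: yes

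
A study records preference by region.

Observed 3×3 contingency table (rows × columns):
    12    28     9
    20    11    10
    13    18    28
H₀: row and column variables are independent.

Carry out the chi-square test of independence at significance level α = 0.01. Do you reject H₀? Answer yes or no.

reject H₀: yes

Row totals [49, 41, 59], col totals [45, 57, 47], n=149
χ² = (12−14.80)²/14.80 + (28−18.74)²/18.74 + (9−15.46)²/15.46 + (20−12.38)²/12.38 + (11−15.68)²/15.68 + (10−12.93)²/12.93 + (13−17.82)²/17.82 + (18−22.57)²/22.57 + (28−18.61)²/18.61 = 21.5117
df = 4
p-value (upper-tail) = 0.00025
At α=0.01: p < α → reject H₀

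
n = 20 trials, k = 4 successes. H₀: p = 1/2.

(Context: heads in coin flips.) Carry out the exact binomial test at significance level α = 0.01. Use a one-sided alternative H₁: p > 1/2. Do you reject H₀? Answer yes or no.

reject H₀: no

Exact binomial: n=20, k=4, p₀=1/2=0.5000
P(X≥4) from Σ C(n,i)·p₀^i·(1−p₀)^(n−i)
p-value (one-sided, H₁ greater) = 0.99871
At α=0.01: p ≥ α → fail to reject H₀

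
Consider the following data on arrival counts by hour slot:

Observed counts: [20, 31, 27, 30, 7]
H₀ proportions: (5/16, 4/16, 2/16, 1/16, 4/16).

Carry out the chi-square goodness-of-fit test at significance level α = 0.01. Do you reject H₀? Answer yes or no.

n = 115; E_i = n·p_i = [35.94, 28.75, 14.38, 7.19, 28.75]
χ² = (20−35.94)²/35.94 + (31−28.75)²/28.75 + (27−14.38)²/14.38 + (30−7.19)²/7.19 + (7−28.75)²/28.75 = 107.1913
df = 4
p-value (upper-tail) = 0.00000
At α=0.01: p < α → reject H₀

reject H₀: yes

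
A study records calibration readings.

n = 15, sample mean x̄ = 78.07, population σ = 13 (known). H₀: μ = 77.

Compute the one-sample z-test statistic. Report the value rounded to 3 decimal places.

test statistic = 0.319

SE = σ/√n = 13/√15 = 3.3566
z = (x̄−μ₀)/SE = (78.07−77)/3.3566 = 0.3188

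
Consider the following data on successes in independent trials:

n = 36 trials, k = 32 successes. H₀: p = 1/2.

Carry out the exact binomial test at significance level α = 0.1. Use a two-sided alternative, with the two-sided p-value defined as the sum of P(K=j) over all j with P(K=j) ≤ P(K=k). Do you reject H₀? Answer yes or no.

reject H₀: yes

Exact binomial: n=36, k=32, p₀=1/2=0.5000
P(X=j) = C(n,j)·p₀^j·(1−p₀)^(n−j); p = Σ P(X=j) over j with P(X=j) ≤ P(X=32)
p-value (two-sided) = 0.00000
At α=0.1: p < α → reject H₀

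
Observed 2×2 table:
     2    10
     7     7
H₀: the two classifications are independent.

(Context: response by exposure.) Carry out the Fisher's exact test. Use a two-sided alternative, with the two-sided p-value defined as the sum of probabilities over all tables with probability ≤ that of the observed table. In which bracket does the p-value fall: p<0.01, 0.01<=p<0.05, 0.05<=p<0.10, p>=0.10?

Margins: r₁=12, r₂=14, c₁=9, c₂=17, n=26
p_obs = C(12,2)·C(14,7)/C(26,9); sum pmf over tables with pmf ≤ p_obs
p-value (two-sided) = 0.11002
→ bracket: p>=0.10

p-value bracket: p>=0.10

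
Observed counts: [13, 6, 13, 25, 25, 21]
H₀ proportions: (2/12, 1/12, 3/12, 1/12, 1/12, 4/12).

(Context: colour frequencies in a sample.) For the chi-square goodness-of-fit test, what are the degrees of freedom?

df = k − 1 = 6 − 1 = 5

degrees of freedom = 5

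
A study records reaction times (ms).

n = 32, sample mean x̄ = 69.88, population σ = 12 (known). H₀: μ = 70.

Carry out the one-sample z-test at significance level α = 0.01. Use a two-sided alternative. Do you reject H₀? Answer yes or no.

reject H₀: no

SE = σ/√n = 12/√32 = 2.1213
z = (x̄−μ₀)/SE = (69.88−70)/2.1213 = -0.0566
p-value (two-sided) = 0.95489
At α=0.01: p ≥ α → fail to reject H₀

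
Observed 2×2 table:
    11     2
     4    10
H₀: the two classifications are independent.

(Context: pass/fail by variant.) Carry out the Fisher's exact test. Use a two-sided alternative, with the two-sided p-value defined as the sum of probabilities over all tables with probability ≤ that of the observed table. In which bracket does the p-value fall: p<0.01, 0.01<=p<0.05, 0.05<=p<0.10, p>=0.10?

p-value bracket: p<0.01

Margins: r₁=13, r₂=14, c₁=15, c₂=12, n=27
p_obs = C(13,11)·C(14,4)/C(27,15); sum pmf over tables with pmf ≤ p_obs
p-value (two-sided) = 0.00633
→ bracket: p<0.01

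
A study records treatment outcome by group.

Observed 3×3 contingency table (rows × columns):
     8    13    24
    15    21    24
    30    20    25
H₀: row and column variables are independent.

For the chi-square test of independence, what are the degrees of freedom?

degrees of freedom = 4

df = (r−1)(c−1) = (3−1)·(3−1) = 4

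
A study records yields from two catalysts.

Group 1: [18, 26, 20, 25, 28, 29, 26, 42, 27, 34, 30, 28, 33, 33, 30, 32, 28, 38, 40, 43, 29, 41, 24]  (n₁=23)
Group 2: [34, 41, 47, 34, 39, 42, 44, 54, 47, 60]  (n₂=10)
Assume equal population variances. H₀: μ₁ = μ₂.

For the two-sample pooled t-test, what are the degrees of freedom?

degrees of freedom = 31

df = n₁ + n₂ − 2 = 23 + 10 − 2 = 31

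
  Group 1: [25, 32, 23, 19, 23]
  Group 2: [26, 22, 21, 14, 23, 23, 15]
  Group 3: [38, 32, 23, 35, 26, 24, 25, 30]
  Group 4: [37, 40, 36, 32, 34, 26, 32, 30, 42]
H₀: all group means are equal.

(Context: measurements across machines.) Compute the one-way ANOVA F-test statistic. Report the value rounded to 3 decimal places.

test statistic = 11.012

Group means [24.40, 20.57, 29.12, 34.33], grand mean 27.862
SSB = Σnᵢ(x̄ᵢ−x̄)² = 821.659; SSW = ΣΣ(x−x̄ᵢ)² = 621.789
MSB = 821.659/3 = 273.8863; MSW = 621.789/25 = 24.8716
F = MSB/MSW = 11.0120
df = (3, 25)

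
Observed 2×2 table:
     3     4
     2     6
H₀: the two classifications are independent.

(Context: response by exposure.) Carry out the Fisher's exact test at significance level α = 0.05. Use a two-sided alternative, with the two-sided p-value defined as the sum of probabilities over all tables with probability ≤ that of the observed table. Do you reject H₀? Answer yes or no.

reject H₀: no

Margins: r₁=7, r₂=8, c₁=5, c₂=10, n=15
p_obs = C(7,3)·C(8,2)/C(15,5); sum pmf over tables with pmf ≤ p_obs
p-value (two-sided) = 0.60839
At α=0.05: p ≥ α → fail to reject H₀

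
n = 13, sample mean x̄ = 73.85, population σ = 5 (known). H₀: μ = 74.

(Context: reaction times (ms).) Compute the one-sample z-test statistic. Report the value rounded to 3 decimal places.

SE = σ/√n = 5/√13 = 1.3868
z = (x̄−μ₀)/SE = (73.85−74)/1.3868 = -0.1082

test statistic = -0.108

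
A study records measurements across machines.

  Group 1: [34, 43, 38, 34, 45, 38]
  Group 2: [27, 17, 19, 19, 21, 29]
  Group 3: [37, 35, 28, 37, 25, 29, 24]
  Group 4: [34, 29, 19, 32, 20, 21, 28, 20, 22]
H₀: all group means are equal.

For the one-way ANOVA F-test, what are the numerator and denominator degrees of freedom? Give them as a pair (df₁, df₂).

degrees of freedom = [3, 24]

k = 4 groups, N = 28 total
df = (k−1, N−k) = (4−1, 28−4) = (3, 24)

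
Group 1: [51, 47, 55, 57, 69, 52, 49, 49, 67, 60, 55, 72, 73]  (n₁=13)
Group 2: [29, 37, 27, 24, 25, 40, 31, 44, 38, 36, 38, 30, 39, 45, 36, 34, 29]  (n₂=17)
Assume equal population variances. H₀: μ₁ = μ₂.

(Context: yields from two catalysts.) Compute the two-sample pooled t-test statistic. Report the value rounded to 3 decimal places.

x̄₁=58.154, s₁=9.191, n₁=13
x̄₂=34.235, s₂=6.300, n₂=17
s_p² = [12·9.191² + 16·6.300²]/28 = 58.8840
SE = √(s_p²·(1/13+1/17)) = 2.8272
t = (58.154−34.235)/2.8272 = 8.4600
df = 28

test statistic = 8.460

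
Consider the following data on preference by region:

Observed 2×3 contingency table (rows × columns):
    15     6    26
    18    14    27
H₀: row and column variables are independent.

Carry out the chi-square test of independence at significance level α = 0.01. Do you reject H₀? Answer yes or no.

reject H₀: no

Row totals [47, 59], col totals [33, 20, 53], n=106
χ² = (15−14.63)²/14.63 + (6−8.87)²/8.87 + (26−23.50)²/23.50 + (18−18.37)²/18.37 + (14−11.13)²/11.13 + (27−29.50)²/29.50 = 2.1608
df = 2
p-value (upper-tail) = 0.33946
At α=0.01: p ≥ α → fail to reject H₀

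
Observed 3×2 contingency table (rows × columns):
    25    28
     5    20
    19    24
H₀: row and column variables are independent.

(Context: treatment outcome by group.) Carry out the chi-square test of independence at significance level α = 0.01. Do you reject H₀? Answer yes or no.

Row totals [53, 25, 43], col totals [49, 72], n=121
χ² = (25−21.46)²/21.46 + (28−31.54)²/31.54 + (5−10.12)²/10.12 + (20−14.88)²/14.88 + (19−17.41)²/17.41 + (24−25.59)²/25.59 = 5.5810
df = 2
p-value (upper-tail) = 0.06139
At α=0.01: p ≥ α → fail to reject H₀

reject H₀: no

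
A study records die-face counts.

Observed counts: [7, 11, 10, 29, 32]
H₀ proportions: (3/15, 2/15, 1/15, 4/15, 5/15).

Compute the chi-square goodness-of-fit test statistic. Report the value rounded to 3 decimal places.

test statistic = 10.756

n = 89; E_i = n·p_i = [17.80, 11.87, 5.93, 23.73, 29.67]
χ² = (7−17.80)²/17.80 + (11−11.87)²/11.87 + (10−5.93)²/5.93 + (29−23.73)²/23.73 + (32−29.67)²/29.67 = 10.7556
df = 4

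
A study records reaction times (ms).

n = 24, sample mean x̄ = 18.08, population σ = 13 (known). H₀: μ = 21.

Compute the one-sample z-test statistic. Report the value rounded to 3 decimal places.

test statistic = -1.100

SE = σ/√n = 13/√24 = 2.6536
z = (x̄−μ₀)/SE = (18.08−21)/2.6536 = -1.1004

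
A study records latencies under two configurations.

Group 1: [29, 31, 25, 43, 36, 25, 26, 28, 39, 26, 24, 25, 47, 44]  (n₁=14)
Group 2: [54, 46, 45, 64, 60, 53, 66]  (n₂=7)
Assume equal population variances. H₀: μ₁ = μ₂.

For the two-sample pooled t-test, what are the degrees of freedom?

df = n₁ + n₂ − 2 = 14 + 7 − 2 = 19

degrees of freedom = 19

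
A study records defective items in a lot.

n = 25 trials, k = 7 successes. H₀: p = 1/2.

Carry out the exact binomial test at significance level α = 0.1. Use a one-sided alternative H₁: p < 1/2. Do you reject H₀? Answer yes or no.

reject H₀: yes

Exact binomial: n=25, k=7, p₀=1/2=0.5000
P(X≤7) from Σ C(n,i)·p₀^i·(1−p₀)^(n−i)
p-value (one-sided, H₁ less) = 0.02164
At α=0.1: p < α → reject H₀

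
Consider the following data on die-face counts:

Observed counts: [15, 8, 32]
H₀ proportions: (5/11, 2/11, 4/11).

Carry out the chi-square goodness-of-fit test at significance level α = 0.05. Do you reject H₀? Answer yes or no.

reject H₀: yes

n = 55; E_i = n·p_i = [25.00, 10.00, 20.00]
χ² = (15−25.00)²/25.00 + (8−10.00)²/10.00 + (32−20.00)²/20.00 = 11.6000
df = 2
p-value (upper-tail) = 0.00303
At α=0.05: p < α → reject H₀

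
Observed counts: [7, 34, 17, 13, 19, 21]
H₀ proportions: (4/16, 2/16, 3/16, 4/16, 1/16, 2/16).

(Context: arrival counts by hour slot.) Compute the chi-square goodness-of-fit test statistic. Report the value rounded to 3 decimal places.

n = 111; E_i = n·p_i = [27.75, 13.88, 20.81, 27.75, 6.94, 13.88]
χ² = (7−27.75)²/27.75 + (34−13.88)²/13.88 + (17−20.81)²/20.81 + (13−27.75)²/27.75 + (19−6.94)²/6.94 + (21−13.88)²/13.88 = 77.8769
df = 5

test statistic = 77.877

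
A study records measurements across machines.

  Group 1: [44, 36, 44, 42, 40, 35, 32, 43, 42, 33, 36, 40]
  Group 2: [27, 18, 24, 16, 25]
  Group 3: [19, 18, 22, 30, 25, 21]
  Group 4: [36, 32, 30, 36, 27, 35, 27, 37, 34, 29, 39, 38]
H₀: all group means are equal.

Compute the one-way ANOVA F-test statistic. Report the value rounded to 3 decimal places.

test statistic = 28.682

Group means [38.92, 22.00, 22.50, 33.33], grand mean 31.771
SSB = Σnᵢ(x̄ᵢ−x̄)² = 1635.088; SSW = ΣΣ(x−x̄ᵢ)² = 589.083
MSB = 1635.088/3 = 545.0294; MSW = 589.083/31 = 19.0027
F = MSB/MSW = 28.6817
df = (3, 31)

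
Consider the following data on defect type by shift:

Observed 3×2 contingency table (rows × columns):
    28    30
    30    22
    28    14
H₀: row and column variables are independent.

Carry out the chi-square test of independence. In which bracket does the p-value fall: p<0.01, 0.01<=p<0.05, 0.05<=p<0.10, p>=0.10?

Row totals [58, 52, 42], col totals [86, 66], n=152
χ² = (28−32.82)²/32.82 + (30−25.18)²/25.18 + (30−29.42)²/29.42 + (22−22.58)²/22.58 + (28−23.76)²/23.76 + (14−18.24)²/18.24 = 3.3936
df = 2
p-value (upper-tail) = 0.18327
→ bracket: p>=0.10

p-value bracket: p>=0.10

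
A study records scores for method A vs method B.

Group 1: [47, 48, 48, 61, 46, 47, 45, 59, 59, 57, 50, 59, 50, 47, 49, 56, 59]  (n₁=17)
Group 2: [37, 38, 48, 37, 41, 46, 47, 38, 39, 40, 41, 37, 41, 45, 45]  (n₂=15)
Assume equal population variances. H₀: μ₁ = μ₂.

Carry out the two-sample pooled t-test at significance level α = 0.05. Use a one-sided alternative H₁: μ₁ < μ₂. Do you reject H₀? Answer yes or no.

x̄₁=52.176, s₁=5.736, n₁=17
x̄₂=41.333, s₂=3.885, n₂=15
s_p² = [16·5.736² + 14·3.885²]/30 = 24.5935
SE = √(s_p²·(1/17+1/15)) = 1.7568
t = (52.176−41.333)/1.7568 = 6.1722
df = 30
p-value (one-sided, H₁ less) = 1.00000
At α=0.05: p ≥ α → fail to reject H₀

reject H₀: no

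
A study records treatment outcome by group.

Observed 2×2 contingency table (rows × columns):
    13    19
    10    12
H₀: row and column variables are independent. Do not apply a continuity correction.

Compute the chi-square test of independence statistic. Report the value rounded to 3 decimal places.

test statistic = 0.124

Row totals [32, 22], col totals [23, 31], n=54
χ² = (13−13.63)²/13.63 + (19−18.37)²/18.37 + (10−9.37)²/9.37 + (12−12.63)²/12.63 = 0.1244
df = 1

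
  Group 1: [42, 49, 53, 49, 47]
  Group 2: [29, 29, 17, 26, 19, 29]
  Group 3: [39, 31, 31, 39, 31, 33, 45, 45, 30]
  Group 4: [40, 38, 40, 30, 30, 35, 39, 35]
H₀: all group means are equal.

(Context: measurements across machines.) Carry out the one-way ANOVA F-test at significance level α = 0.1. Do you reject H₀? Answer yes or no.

reject H₀: yes

Group means [48.00, 24.83, 36.00, 35.88], grand mean 35.714
SSB = Σnᵢ(x̄ᵢ−x̄)² = 1466.006; SSW = ΣΣ(x−x̄ᵢ)² = 631.708
MSB = 1466.006/3 = 488.6687; MSW = 631.708/24 = 26.3212
F = MSB/MSW = 18.5656
df = (3, 24)
p-value (upper-tail) = 0.00000
At α=0.1: p < α → reject H₀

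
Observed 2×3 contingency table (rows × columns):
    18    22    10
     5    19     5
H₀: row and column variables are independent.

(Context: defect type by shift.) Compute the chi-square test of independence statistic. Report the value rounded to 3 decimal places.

test statistic = 3.929

Row totals [50, 29], col totals [23, 41, 15], n=79
χ² = (18−14.56)²/14.56 + (22−25.95)²/25.95 + (10−9.49)²/9.49 + (5−8.44)²/8.44 + (19−15.05)²/15.05 + (5−5.51)²/5.51 = 3.9294
df = 2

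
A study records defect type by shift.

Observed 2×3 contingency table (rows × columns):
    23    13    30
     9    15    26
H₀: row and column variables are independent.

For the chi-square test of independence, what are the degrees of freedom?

degrees of freedom = 2

df = (r−1)(c−1) = (2−1)·(3−1) = 2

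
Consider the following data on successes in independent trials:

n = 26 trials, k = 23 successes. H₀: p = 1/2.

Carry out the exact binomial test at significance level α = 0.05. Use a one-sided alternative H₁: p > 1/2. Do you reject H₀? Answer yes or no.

Exact binomial: n=26, k=23, p₀=1/2=0.5000
P(X≥23) from Σ C(n,i)·p₀^i·(1−p₀)^(n−i)
p-value (one-sided, H₁ greater) = 0.00004
At α=0.05: p < α → reject H₀

reject H₀: yes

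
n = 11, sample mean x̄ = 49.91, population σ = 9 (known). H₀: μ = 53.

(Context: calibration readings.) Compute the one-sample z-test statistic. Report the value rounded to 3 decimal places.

test statistic = -1.139

SE = σ/√n = 9/√11 = 2.7136
z = (x̄−μ₀)/SE = (49.91−53)/2.7136 = -1.1387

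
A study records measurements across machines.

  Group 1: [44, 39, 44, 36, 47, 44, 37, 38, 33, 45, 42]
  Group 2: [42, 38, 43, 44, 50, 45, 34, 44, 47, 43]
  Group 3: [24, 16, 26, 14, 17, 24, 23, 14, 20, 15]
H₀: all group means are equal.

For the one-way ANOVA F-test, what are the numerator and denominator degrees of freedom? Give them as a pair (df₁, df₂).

degrees of freedom = [2, 28]

k = 3 groups, N = 31 total
df = (k−1, N−k) = (3−1, 31−3) = (2, 28)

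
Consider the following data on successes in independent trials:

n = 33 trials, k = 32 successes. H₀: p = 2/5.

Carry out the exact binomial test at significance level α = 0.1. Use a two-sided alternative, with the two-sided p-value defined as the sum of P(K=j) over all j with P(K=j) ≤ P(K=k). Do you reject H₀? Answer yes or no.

Exact binomial: n=33, k=32, p₀=2/5=0.4000
P(X=j) = C(n,j)·p₀^j·(1−p₀)^(n−j); p = Σ P(X=j) over j with P(X=j) ≤ P(X=32)
p-value (two-sided) = 0.00000
At α=0.1: p < α → reject H₀

reject H₀: yes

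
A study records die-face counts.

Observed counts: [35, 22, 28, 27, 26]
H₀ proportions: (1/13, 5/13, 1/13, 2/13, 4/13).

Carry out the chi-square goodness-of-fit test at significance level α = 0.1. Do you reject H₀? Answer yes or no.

reject H₀: yes

n = 138; E_i = n·p_i = [10.62, 53.08, 10.62, 21.23, 42.46]
χ² = (35−10.62)²/10.62 + (22−53.08)²/53.08 + (28−10.62)²/10.62 + (27−21.23)²/21.23 + (26−42.46)²/42.46 = 110.6297
df = 4
p-value (upper-tail) = 0.00000
At α=0.1: p < α → reject H₀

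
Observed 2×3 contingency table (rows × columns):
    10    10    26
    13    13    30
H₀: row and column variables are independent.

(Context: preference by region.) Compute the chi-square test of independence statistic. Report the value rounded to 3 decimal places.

test statistic = 0.089

Row totals [46, 56], col totals [23, 23, 56], n=102
χ² = (10−10.37)²/10.37 + (10−10.37)²/10.37 + (26−25.25)²/25.25 + (13−12.63)²/12.63 + (13−12.63)²/12.63 + (30−30.75)²/30.75 = 0.0888
df = 2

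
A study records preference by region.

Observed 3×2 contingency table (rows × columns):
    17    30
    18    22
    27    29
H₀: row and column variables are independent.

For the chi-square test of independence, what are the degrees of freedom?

degrees of freedom = 2

df = (r−1)(c−1) = (3−1)·(2−1) = 2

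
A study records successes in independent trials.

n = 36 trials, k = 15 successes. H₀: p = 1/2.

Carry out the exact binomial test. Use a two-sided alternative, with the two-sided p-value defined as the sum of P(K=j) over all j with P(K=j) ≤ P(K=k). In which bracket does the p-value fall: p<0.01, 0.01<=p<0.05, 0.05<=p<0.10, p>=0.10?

p-value bracket: p>=0.10

Exact binomial: n=36, k=15, p₀=1/2=0.5000
P(X=j) = C(n,j)·p₀^j·(1−p₀)^(n−j); p = Σ P(X=j) over j with P(X=j) ≤ P(X=15)
p-value (two-sided) = 0.40503
→ bracket: p>=0.10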